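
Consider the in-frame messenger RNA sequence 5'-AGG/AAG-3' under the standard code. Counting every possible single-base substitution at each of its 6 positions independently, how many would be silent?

3

Codon 1 (AGG, Arg): 2 synonymous substitutions.
Codon 2 (AAG, Lys): 1 synonymous substitution.
Total: 2 + 1 = 3.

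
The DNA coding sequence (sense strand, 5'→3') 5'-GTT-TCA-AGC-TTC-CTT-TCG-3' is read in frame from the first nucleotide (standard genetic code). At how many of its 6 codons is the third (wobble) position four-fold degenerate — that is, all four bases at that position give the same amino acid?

4

Codon 1 GTT (Val): third position 4-fold.
Codon 2 TCA (Ser): third position 4-fold.
Codon 3 AGC (Ser): third position 2-fold.
Codon 4 TTC (Phe): third position 2-fold.
Codon 5 CTT (Leu): third position 4-fold.
Codon 6 TCG (Ser): third position 4-fold.
Four-fold degenerate third positions: 4.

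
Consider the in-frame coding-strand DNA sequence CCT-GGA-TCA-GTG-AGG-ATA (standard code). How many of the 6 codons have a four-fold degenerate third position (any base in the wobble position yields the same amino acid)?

4

Codon 1 CCT (Pro): third position 4-fold.
Codon 2 GGA (Gly): third position 4-fold.
Codon 3 TCA (Ser): third position 4-fold.
Codon 4 GTG (Val): third position 4-fold.
Codon 5 AGG (Arg): third position 2-fold.
Codon 6 ATA (Ile): third position 3-fold.
Four-fold degenerate third positions: 4.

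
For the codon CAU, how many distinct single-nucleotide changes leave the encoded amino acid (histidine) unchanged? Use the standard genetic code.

Position 1: none → 0 synonymous.
Position 2: none → 0 synonymous.
Position 3: CAC → 1 synonymous.
Total: 0 + 0 + 1 = 1.

1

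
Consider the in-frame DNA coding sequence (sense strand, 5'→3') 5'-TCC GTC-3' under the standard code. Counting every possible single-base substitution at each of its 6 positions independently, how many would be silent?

Codon 1 (TCC, Ser): 3 synonymous substitutions.
Codon 2 (GTC, Val): 3 synonymous substitutions.
Total: 3 + 3 = 6.

6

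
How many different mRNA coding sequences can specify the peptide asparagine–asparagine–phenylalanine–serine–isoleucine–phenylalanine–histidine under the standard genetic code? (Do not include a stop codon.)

Asn: 2 codons.
Asn: 2 codons.
Phe: 2 codons.
Ser: 6 codons.
Ile: 3 codons.
Phe: 2 codons.
His: 2 codons.
2 × 2 × 2 × 6 × 3 × 2 × 2 = 576.

576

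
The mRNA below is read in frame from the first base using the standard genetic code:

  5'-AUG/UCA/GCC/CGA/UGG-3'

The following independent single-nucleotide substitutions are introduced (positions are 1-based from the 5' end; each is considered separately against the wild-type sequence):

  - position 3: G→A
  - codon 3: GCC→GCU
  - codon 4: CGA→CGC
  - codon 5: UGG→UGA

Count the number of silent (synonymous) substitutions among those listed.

2

Codon 1: AUG (Met) → AUA (Ile) — missense.
Codon 3: GCC (Ala) → GCU (Ala) — synonymous.
Codon 4: CGA (Arg) → CGC (Arg) — synonymous.
Codon 5: UGG (Trp) → UGA (Stop) — nonsense.
Synonymous: 2 of 4.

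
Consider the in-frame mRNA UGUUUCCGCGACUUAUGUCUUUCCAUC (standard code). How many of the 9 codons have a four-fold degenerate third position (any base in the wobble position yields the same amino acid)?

3

Codon 1 UGU (Cys): third position 2-fold.
Codon 2 UUC (Phe): third position 2-fold.
Codon 3 CGC (Arg): third position 4-fold.
Codon 4 GAC (Asp): third position 2-fold.
Codon 5 UUA (Leu): third position 2-fold.
Codon 6 UGU (Cys): third position 2-fold.
Codon 7 CUU (Leu): third position 4-fold.
Codon 8 UCC (Ser): third position 4-fold.
Codon 9 AUC (Ile): third position 3-fold.
Four-fold degenerate third positions: 3.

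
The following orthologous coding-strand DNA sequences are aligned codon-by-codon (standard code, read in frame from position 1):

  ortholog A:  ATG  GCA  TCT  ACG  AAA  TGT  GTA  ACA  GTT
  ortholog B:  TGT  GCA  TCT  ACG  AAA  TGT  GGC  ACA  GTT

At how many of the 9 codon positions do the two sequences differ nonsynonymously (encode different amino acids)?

Codon 1: ATG Met / TGT Cys — nonsynonymous.
Codon 2: GCA Ala / GCA Ala — identical.
Codon 3: TCT Ser / TCT Ser — identical.
Codon 4: ACG Thr / ACG Thr — identical.
Codon 5: AAA Lys / AAA Lys — identical.
Codon 6: TGT Cys / TGT Cys — identical.
Codon 7: GTA Val / GGC Gly — nonsynonymous.
Codon 8: ACA Thr / ACA Thr — identical.
Codon 9: GTT Val / GTT Val — identical.
Nonsynonymous differences: 2.

2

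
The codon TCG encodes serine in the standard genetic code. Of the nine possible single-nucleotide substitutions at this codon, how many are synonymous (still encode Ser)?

Position 1: none → 0 synonymous.
Position 2: none → 0 synonymous.
Position 3: TCT, TCC, TCA → 3 synonymous.
Total: 0 + 0 + 3 = 3.

3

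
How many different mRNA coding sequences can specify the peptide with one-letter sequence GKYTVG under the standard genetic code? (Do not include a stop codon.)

Gly: 4 codons.
Lys: 2 codons.
Tyr: 2 codons.
Thr: 4 codons.
Val: 4 codons.
Gly: 4 codons.
4 × 2 × 2 × 4 × 4 × 4 = 1024.

1024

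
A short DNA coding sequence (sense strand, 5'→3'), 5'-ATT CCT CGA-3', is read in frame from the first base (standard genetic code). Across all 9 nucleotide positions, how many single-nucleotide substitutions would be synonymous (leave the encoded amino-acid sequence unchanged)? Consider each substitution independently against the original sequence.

Codon 1 (ATT, Ile): 2 synonymous substitutions.
Codon 2 (CCT, Pro): 3 synonymous substitutions.
Codon 3 (CGA, Arg): 4 synonymous substitutions.
Total: 2 + 3 + 4 = 9.

9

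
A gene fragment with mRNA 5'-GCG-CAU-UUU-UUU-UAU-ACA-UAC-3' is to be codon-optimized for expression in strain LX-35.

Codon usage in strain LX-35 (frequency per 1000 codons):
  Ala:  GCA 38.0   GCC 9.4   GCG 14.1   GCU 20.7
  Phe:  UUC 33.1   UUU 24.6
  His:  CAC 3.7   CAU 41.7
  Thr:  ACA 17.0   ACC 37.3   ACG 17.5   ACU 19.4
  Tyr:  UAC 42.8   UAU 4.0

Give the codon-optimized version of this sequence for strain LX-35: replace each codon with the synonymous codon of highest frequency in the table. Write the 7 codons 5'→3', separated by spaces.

Codon 1 (Ala): best is GCA at 38.0.
Codon 2 (His): best is CAU at 41.7.
Codon 3 (Phe): best is UUC at 33.1.
Codon 4 (Phe): best is UUC at 33.1.
Codon 5 (Tyr): best is UAC at 42.8.
Codon 6 (Thr): best is ACC at 37.3.
Codon 7 (Tyr): best is UAC at 42.8.

GCA CAU UUC UUC UAC ACC UAC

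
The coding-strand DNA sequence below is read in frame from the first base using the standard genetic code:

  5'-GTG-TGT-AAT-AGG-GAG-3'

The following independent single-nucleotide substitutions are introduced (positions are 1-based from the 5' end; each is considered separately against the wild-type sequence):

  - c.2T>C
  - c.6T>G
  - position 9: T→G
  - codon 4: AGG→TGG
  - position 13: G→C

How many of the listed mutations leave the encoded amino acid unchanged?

0

Codon 1: GTG (Val) → GCG (Ala) — missense.
Codon 2: TGT (Cys) → TGG (Trp) — missense.
Codon 3: AAT (Asn) → AAG (Lys) — missense.
Codon 4: AGG (Arg) → TGG (Trp) — missense.
Codon 5: GAG (Glu) → CAG (Gln) — missense.
Synonymous: 0 of 5.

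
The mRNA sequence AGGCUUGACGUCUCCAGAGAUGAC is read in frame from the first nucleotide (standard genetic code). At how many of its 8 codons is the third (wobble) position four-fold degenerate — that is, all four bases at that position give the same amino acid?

3

Codon 1 AGG (Arg): third position 2-fold.
Codon 2 CUU (Leu): third position 4-fold.
Codon 3 GAC (Asp): third position 2-fold.
Codon 4 GUC (Val): third position 4-fold.
Codon 5 UCC (Ser): third position 4-fold.
Codon 6 AGA (Arg): third position 2-fold.
Codon 7 GAU (Asp): third position 2-fold.
Codon 8 GAC (Asp): third position 2-fold.
Four-fold degenerate third positions: 3.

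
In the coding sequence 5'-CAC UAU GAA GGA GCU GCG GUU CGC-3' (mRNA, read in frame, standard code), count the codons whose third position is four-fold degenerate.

Codon 1 CAC (His): third position 2-fold.
Codon 2 UAU (Tyr): third position 2-fold.
Codon 3 GAA (Glu): third position 2-fold.
Codon 4 GGA (Gly): third position 4-fold.
Codon 5 GCU (Ala): third position 4-fold.
Codon 6 GCG (Ala): third position 4-fold.
Codon 7 GUU (Val): third position 4-fold.
Codon 8 CGC (Arg): third position 4-fold.
Four-fold degenerate third positions: 5.

5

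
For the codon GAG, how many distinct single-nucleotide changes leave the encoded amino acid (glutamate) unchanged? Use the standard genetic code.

1

Position 1: none → 0 synonymous.
Position 2: none → 0 synonymous.
Position 3: GAA → 1 synonymous.
Total: 0 + 0 + 1 = 1.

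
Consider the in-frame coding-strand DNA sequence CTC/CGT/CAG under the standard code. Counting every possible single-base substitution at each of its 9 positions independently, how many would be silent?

7

Codon 1 (CTC, Leu): 3 synonymous substitutions.
Codon 2 (CGT, Arg): 3 synonymous substitutions.
Codon 3 (CAG, Gln): 1 synonymous substitution.
Total: 3 + 3 + 1 = 7.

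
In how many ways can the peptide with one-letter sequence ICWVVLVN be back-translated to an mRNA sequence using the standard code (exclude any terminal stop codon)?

4608

Ile: 3 codons.
Cys: 2 codons.
Trp: 1 codon.
Val: 4 codons.
Val: 4 codons.
Leu: 6 codons.
Val: 4 codons.
Asn: 2 codons.
3 × 2 × 1 × 4 × 4 × 6 × 4 × 2 = 4608.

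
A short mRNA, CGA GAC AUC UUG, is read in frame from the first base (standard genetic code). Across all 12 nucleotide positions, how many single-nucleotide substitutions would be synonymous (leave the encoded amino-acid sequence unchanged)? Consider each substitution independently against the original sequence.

9

Codon 1 (CGA, Arg): 4 synonymous substitutions.
Codon 2 (GAC, Asp): 1 synonymous substitution.
Codon 3 (AUC, Ile): 2 synonymous substitutions.
Codon 4 (UUG, Leu): 2 synonymous substitutions.
Total: 4 + 1 + 2 + 2 = 9.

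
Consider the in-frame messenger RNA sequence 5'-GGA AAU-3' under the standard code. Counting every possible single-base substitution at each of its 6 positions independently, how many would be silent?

4

Codon 1 (GGA, Gly): 3 synonymous substitutions.
Codon 2 (AAU, Asn): 1 synonymous substitution.
Total: 3 + 1 = 4.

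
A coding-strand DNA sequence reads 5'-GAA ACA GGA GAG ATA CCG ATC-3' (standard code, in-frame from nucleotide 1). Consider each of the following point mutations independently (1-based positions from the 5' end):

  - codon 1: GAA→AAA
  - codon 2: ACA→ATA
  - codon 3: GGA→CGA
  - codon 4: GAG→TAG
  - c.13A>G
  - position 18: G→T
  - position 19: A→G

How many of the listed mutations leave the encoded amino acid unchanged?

1

Codon 1: GAA (Glu) → AAA (Lys) — missense.
Codon 2: ACA (Thr) → ATA (Ile) — missense.
Codon 3: GGA (Gly) → CGA (Arg) — missense.
Codon 4: GAG (Glu) → TAG (Stop) — nonsense.
Codon 5: ATA (Ile) → GTA (Val) — missense.
Codon 6: CCG (Pro) → CCT (Pro) — synonymous.
Codon 7: ATC (Ile) → GTC (Val) — missense.
Synonymous: 1 of 7.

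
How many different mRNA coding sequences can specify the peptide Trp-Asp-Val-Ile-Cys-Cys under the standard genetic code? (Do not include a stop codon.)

96

Trp: 1 codon.
Asp: 2 codons.
Val: 4 codons.
Ile: 3 codons.
Cys: 2 codons.
Cys: 2 codons.
1 × 2 × 4 × 3 × 2 × 2 = 96.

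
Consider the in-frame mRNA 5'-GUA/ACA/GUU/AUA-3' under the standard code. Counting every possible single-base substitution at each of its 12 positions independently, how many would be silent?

11

Codon 1 (GUA, Val): 3 synonymous substitutions.
Codon 2 (ACA, Thr): 3 synonymous substitutions.
Codon 3 (GUU, Val): 3 synonymous substitutions.
Codon 4 (AUA, Ile): 2 synonymous substitutions.
Total: 3 + 3 + 3 + 2 = 11.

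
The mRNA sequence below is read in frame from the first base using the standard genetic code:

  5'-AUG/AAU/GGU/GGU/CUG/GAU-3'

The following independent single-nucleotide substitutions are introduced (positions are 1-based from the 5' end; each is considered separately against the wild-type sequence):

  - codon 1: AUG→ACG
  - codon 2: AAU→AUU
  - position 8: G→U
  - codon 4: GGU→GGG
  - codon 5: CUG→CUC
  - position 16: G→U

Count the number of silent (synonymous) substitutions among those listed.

Codon 1: AUG (Met) → ACG (Thr) — missense.
Codon 2: AAU (Asn) → AUU (Ile) — missense.
Codon 3: GGU (Gly) → GUU (Val) — missense.
Codon 4: GGU (Gly) → GGG (Gly) — synonymous.
Codon 5: CUG (Leu) → CUC (Leu) — synonymous.
Codon 6: GAU (Asp) → UAU (Tyr) — missense.
Synonymous: 2 of 6.

2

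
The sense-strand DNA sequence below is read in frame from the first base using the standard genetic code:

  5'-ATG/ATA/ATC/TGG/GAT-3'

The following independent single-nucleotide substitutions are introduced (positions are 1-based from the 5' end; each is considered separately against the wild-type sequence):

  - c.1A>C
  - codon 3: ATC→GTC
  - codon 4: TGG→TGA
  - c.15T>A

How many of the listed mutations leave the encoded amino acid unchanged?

0

Codon 1: ATG (Met) → CTG (Leu) — missense.
Codon 3: ATC (Ile) → GTC (Val) — missense.
Codon 4: TGG (Trp) → TGA (Stop) — nonsense.
Codon 5: GAT (Asp) → GAA (Glu) — missense.
Synonymous: 0 of 4.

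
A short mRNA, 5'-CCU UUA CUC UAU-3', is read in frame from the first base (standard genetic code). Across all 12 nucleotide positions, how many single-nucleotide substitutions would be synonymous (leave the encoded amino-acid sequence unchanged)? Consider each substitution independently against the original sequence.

Codon 1 (CCU, Pro): 3 synonymous substitutions.
Codon 2 (UUA, Leu): 2 synonymous substitutions.
Codon 3 (CUC, Leu): 3 synonymous substitutions.
Codon 4 (UAU, Tyr): 1 synonymous substitution.
Total: 3 + 2 + 3 + 1 = 9.

9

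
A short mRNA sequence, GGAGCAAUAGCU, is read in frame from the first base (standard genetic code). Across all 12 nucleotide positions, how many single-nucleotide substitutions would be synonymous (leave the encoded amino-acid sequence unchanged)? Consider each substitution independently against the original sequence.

11

Codon 1 (GGA, Gly): 3 synonymous substitutions.
Codon 2 (GCA, Ala): 3 synonymous substitutions.
Codon 3 (AUA, Ile): 2 synonymous substitutions.
Codon 4 (GCU, Ala): 3 synonymous substitutions.
Total: 3 + 3 + 2 + 3 = 11.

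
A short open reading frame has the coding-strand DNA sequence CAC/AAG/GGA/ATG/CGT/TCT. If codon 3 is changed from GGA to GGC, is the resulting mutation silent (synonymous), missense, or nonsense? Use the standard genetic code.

Position 9 falls in codon 3: GGA → Gly.
After the substitution the codon is GGC → Gly.
Both encode Gly, so the change is synonymous.

silent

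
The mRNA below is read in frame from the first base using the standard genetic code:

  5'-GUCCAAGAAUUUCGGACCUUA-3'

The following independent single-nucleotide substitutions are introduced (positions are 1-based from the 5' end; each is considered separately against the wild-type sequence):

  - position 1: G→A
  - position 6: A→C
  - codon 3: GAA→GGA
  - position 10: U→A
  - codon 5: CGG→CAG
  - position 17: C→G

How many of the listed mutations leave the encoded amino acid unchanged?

Codon 1: GUC (Val) → AUC (Ile) — missense.
Codon 2: CAA (Gln) → CAC (His) — missense.
Codon 3: GAA (Glu) → GGA (Gly) — missense.
Codon 4: UUU (Phe) → AUU (Ile) — missense.
Codon 5: CGG (Arg) → CAG (Gln) — missense.
Codon 6: ACC (Thr) → AGC (Ser) — missense.
Synonymous: 0 of 6.

0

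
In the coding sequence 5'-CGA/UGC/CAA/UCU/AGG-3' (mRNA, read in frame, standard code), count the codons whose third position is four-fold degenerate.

2

Codon 1 CGA (Arg): third position 4-fold.
Codon 2 UGC (Cys): third position 2-fold.
Codon 3 CAA (Gln): third position 2-fold.
Codon 4 UCU (Ser): third position 4-fold.
Codon 5 AGG (Arg): third position 2-fold.
Four-fold degenerate third positions: 2.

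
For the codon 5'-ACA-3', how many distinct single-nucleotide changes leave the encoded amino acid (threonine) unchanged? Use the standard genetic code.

Position 1: none → 0 synonymous.
Position 2: none → 0 synonymous.
Position 3: ACU, ACC, ACG → 3 synonymous.
Total: 0 + 0 + 3 = 3.

3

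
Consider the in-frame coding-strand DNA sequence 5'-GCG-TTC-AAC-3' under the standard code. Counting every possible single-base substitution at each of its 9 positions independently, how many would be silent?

5

Codon 1 (GCG, Ala): 3 synonymous substitutions.
Codon 2 (TTC, Phe): 1 synonymous substitution.
Codon 3 (AAC, Asn): 1 synonymous substitution.
Total: 3 + 1 + 1 = 5.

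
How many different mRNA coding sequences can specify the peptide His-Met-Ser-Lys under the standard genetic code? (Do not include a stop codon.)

His: 2 codons.
Met: 1 codon.
Ser: 6 codons.
Lys: 2 codons.
2 × 1 × 6 × 2 = 24.

24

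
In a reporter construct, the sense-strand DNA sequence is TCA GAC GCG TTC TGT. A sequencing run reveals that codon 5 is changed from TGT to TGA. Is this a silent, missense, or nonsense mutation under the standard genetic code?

nonsense

Position 15 falls in codon 5: TGT → Cys.
After the substitution the codon is TGA → Stop.
The new codon is a stop codon, so this is a nonsense mutation.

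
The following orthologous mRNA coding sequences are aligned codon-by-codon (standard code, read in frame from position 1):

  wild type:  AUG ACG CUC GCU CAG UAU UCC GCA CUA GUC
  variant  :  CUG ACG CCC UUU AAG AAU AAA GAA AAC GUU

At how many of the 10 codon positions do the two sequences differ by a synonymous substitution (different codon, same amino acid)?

Codon 1: AUG Met / CUG Leu — nonsynonymous.
Codon 2: ACG Thr / ACG Thr — identical.
Codon 3: CUC Leu / CCC Pro — nonsynonymous.
Codon 4: GCU Ala / UUU Phe — nonsynonymous.
Codon 5: CAG Gln / AAG Lys — nonsynonymous.
Codon 6: UAU Tyr / AAU Asn — nonsynonymous.
Codon 7: UCC Ser / AAA Lys — nonsynonymous.
Codon 8: GCA Ala / GAA Glu — nonsynonymous.
Codon 9: CUA Leu / AAC Asn — nonsynonymous.
Codon 10: GUC Val / GUU Val — synonymous.
Synonymous differences: 1.

1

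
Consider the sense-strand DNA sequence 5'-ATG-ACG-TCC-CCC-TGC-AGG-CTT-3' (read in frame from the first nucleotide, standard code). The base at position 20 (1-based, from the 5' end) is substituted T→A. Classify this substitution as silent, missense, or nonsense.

missense

Position 20 falls in codon 7: CTT → Leu.
After the substitution the codon is CAT → His.
Leu ≠ His, so this is a missense mutation.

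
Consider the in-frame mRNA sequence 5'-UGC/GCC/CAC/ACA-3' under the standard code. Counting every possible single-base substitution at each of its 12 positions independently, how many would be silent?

8

Codon 1 (UGC, Cys): 1 synonymous substitution.
Codon 2 (GCC, Ala): 3 synonymous substitutions.
Codon 3 (CAC, His): 1 synonymous substitution.
Codon 4 (ACA, Thr): 3 synonymous substitutions.
Total: 1 + 3 + 1 + 3 = 8.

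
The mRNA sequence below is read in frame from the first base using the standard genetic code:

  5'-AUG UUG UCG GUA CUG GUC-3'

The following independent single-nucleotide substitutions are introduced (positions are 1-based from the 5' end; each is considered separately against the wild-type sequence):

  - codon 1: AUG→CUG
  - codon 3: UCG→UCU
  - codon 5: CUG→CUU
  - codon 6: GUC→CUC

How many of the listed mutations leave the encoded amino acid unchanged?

Codon 1: AUG (Met) → CUG (Leu) — missense.
Codon 3: UCG (Ser) → UCU (Ser) — synonymous.
Codon 5: CUG (Leu) → CUU (Leu) — synonymous.
Codon 6: GUC (Val) → CUC (Leu) — missense.
Synonymous: 2 of 4.

2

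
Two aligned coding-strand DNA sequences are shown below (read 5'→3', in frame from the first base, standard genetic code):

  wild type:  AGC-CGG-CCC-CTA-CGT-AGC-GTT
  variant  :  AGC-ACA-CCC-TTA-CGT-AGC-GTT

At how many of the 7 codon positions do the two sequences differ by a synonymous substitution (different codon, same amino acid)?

Codon 1: AGC Ser / AGC Ser — identical.
Codon 2: CGG Arg / ACA Thr — nonsynonymous.
Codon 3: CCC Pro / CCC Pro — identical.
Codon 4: CTA Leu / TTA Leu — synonymous.
Codon 5: CGT Arg / CGT Arg — identical.
Codon 6: AGC Ser / AGC Ser — identical.
Codon 7: GTT Val / GTT Val — identical.
Synonymous differences: 1.

1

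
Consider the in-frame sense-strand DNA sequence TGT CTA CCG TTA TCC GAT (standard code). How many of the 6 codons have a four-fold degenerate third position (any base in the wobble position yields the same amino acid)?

3

Codon 1 TGT (Cys): third position 2-fold.
Codon 2 CTA (Leu): third position 4-fold.
Codon 3 CCG (Pro): third position 4-fold.
Codon 4 TTA (Leu): third position 2-fold.
Codon 5 TCC (Ser): third position 4-fold.
Codon 6 GAT (Asp): third position 2-fold.
Four-fold degenerate third positions: 3.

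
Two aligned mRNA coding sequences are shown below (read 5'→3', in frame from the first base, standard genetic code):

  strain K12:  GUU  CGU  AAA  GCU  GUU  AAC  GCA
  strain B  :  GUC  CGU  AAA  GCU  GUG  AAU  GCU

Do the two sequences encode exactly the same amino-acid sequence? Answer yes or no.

yes

Codon 1: GUU Val / GUC Val — synonymous.
Codon 2: CGU Arg / CGU Arg — identical.
Codon 3: AAA Lys / AAA Lys — identical.
Codon 4: GCU Ala / GCU Ala — identical.
Codon 5: GUU Val / GUG Val — synonymous.
Codon 6: AAC Asn / AAU Asn — synonymous.
Codon 7: GCA Ala / GCU Ala — synonymous.
Nonsynonymous differences: 0 → same protein.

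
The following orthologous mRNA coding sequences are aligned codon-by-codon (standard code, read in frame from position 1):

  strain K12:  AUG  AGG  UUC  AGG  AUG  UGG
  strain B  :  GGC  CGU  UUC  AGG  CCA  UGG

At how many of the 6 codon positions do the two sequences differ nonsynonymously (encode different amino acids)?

2

Codon 1: AUG Met / GGC Gly — nonsynonymous.
Codon 2: AGG Arg / CGU Arg — synonymous.
Codon 3: UUC Phe / UUC Phe — identical.
Codon 4: AGG Arg / AGG Arg — identical.
Codon 5: AUG Met / CCA Pro — nonsynonymous.
Codon 6: UGG Trp / UGG Trp — identical.
Nonsynonymous differences: 2.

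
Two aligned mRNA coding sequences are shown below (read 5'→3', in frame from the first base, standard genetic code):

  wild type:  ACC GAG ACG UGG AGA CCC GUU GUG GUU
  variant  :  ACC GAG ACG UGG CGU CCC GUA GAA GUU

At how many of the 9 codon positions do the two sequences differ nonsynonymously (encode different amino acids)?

Codon 1: ACC Thr / ACC Thr — identical.
Codon 2: GAG Glu / GAG Glu — identical.
Codon 3: ACG Thr / ACG Thr — identical.
Codon 4: UGG Trp / UGG Trp — identical.
Codon 5: AGA Arg / CGU Arg — synonymous.
Codon 6: CCC Pro / CCC Pro — identical.
Codon 7: GUU Val / GUA Val — synonymous.
Codon 8: GUG Val / GAA Glu — nonsynonymous.
Codon 9: GUU Val / GUU Val — identical.
Nonsynonymous differences: 1.

1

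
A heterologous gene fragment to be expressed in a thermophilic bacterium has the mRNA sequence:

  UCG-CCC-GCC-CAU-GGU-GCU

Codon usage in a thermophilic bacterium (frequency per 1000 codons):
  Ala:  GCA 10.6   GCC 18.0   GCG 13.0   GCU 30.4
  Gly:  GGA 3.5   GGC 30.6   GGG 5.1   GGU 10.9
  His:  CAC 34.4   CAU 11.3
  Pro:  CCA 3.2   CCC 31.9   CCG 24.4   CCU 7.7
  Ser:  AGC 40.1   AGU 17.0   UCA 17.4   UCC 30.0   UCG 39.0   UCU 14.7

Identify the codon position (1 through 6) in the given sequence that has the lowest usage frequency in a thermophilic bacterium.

Codon 1 UCG (Ser): 39.0 per 1000.
Codon 2 CCC (Pro): 31.9 per 1000.
Codon 3 GCC (Ala): 18.0 per 1000.
Codon 4 CAU (His): 11.3 per 1000.
Codon 5 GGU (Gly): 10.9 per 1000.
Codon 6 GCU (Ala): 30.4 per 1000.
Lowest frequency is 10.9 at codon 5.

5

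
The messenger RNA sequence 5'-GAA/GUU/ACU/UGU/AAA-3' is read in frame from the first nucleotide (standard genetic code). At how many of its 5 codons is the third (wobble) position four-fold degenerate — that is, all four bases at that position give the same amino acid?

Codon 1 GAA (Glu): third position 2-fold.
Codon 2 GUU (Val): third position 4-fold.
Codon 3 ACU (Thr): third position 4-fold.
Codon 4 UGU (Cys): third position 2-fold.
Codon 5 AAA (Lys): third position 2-fold.
Four-fold degenerate third positions: 2.

2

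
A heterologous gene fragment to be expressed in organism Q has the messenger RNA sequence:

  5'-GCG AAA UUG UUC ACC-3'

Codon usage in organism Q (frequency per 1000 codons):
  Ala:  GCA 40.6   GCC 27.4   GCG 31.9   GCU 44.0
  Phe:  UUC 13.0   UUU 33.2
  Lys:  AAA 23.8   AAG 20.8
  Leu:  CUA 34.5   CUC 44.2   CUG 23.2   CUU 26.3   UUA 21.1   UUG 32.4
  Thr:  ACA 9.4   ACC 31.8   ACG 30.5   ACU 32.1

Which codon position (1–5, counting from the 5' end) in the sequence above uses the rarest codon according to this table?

4

Codon 1 GCG (Ala): 31.9 per 1000.
Codon 2 AAA (Lys): 23.8 per 1000.
Codon 3 UUG (Leu): 32.4 per 1000.
Codon 4 UUC (Phe): 13.0 per 1000.
Codon 5 ACC (Thr): 31.8 per 1000.
Lowest frequency is 13.0 at codon 4.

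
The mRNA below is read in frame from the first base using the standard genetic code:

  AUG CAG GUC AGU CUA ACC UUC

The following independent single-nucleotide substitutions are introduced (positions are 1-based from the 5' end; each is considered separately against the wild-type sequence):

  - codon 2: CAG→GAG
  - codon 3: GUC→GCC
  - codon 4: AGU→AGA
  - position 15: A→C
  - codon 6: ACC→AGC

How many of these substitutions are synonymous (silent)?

Codon 2: CAG (Gln) → GAG (Glu) — missense.
Codon 3: GUC (Val) → GCC (Ala) — missense.
Codon 4: AGU (Ser) → AGA (Arg) — missense.
Codon 5: CUA (Leu) → CUC (Leu) — synonymous.
Codon 6: ACC (Thr) → AGC (Ser) — missense.
Synonymous: 1 of 5.

1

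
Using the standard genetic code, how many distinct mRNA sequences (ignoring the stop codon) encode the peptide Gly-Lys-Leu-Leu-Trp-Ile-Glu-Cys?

3456

Gly: 4 codons.
Lys: 2 codons.
Leu: 6 codons.
Leu: 6 codons.
Trp: 1 codon.
Ile: 3 codons.
Glu: 2 codons.
Cys: 2 codons.
4 × 2 × 6 × 6 × 1 × 3 × 2 × 2 = 3456.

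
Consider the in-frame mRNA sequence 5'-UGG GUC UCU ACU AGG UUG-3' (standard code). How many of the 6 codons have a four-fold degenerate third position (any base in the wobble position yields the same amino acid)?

Codon 1 UGG (Trp): third position 1-fold.
Codon 2 GUC (Val): third position 4-fold.
Codon 3 UCU (Ser): third position 4-fold.
Codon 4 ACU (Thr): third position 4-fold.
Codon 5 AGG (Arg): third position 2-fold.
Codon 6 UUG (Leu): third position 2-fold.
Four-fold degenerate third positions: 3.

3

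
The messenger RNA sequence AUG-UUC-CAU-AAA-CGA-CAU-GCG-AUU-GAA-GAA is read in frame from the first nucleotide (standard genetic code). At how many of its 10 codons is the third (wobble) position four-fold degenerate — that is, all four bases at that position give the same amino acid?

2

Codon 1 AUG (Met): third position 1-fold.
Codon 2 UUC (Phe): third position 2-fold.
Codon 3 CAU (His): third position 2-fold.
Codon 4 AAA (Lys): third position 2-fold.
Codon 5 CGA (Arg): third position 4-fold.
Codon 6 CAU (His): third position 2-fold.
Codon 7 GCG (Ala): third position 4-fold.
Codon 8 AUU (Ile): third position 3-fold.
Codon 9 GAA (Glu): third position 2-fold.
Codon 10 GAA (Glu): third position 2-fold.
Four-fold degenerate third positions: 2.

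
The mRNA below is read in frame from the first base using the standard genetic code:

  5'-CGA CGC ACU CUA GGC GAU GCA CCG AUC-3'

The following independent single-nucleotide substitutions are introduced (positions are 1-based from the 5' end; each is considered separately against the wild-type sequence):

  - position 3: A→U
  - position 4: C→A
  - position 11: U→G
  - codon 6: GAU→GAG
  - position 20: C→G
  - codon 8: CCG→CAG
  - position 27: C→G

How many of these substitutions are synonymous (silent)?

1

Codon 1: CGA (Arg) → CGU (Arg) — synonymous.
Codon 2: CGC (Arg) → AGC (Ser) — missense.
Codon 4: CUA (Leu) → CGA (Arg) — missense.
Codon 6: GAU (Asp) → GAG (Glu) — missense.
Codon 7: GCA (Ala) → GGA (Gly) — missense.
Codon 8: CCG (Pro) → CAG (Gln) — missense.
Codon 9: AUC (Ile) → AUG (Met) — missense.
Synonymous: 1 of 7.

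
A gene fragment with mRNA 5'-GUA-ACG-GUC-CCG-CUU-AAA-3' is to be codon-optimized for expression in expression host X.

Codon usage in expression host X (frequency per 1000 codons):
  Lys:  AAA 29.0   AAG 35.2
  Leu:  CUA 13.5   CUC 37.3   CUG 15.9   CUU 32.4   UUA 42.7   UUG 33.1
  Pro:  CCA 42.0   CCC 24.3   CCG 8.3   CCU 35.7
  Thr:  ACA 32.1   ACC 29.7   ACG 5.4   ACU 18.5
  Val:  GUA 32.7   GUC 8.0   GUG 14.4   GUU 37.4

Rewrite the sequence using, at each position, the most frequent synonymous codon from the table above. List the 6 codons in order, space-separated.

GUU ACA GUU CCA UUA AAG

Codon 1 (Val): best is GUU at 37.4.
Codon 2 (Thr): best is ACA at 32.1.
Codon 3 (Val): best is GUU at 37.4.
Codon 4 (Pro): best is CCA at 42.0.
Codon 5 (Leu): best is UUA at 42.7.
Codon 6 (Lys): best is AAG at 35.2.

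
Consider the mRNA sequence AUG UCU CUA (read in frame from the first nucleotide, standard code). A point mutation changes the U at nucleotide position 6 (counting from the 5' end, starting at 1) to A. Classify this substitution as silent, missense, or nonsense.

silent

Position 6 falls in codon 2: UCU → Ser.
After the substitution the codon is UCA → Ser.
Both encode Ser, so the change is synonymous.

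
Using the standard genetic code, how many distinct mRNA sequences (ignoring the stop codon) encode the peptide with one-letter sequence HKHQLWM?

His: 2 codons.
Lys: 2 codons.
His: 2 codons.
Gln: 2 codons.
Leu: 6 codons.
Trp: 1 codon.
Met: 1 codon.
2 × 2 × 2 × 2 × 6 × 1 × 1 = 96.

96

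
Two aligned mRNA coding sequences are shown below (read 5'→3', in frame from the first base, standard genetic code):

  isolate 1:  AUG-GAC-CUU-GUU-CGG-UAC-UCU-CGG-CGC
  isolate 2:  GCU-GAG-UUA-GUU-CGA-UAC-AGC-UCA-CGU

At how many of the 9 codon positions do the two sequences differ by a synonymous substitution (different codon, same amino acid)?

4

Codon 1: AUG Met / GCU Ala — nonsynonymous.
Codon 2: GAC Asp / GAG Glu — nonsynonymous.
Codon 3: CUU Leu / UUA Leu — synonymous.
Codon 4: GUU Val / GUU Val — identical.
Codon 5: CGG Arg / CGA Arg — synonymous.
Codon 6: UAC Tyr / UAC Tyr — identical.
Codon 7: UCU Ser / AGC Ser — synonymous.
Codon 8: CGG Arg / UCA Ser — nonsynonymous.
Codon 9: CGC Arg / CGU Arg — synonymous.
Synonymous differences: 4.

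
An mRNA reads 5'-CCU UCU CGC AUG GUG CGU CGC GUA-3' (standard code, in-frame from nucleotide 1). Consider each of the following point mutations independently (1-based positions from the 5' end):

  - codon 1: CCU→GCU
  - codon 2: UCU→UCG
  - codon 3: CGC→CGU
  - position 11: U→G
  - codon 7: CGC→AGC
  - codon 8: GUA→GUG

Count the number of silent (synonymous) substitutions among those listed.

3

Codon 1: CCU (Pro) → GCU (Ala) — missense.
Codon 2: UCU (Ser) → UCG (Ser) — synonymous.
Codon 3: CGC (Arg) → CGU (Arg) — synonymous.
Codon 4: AUG (Met) → AGG (Arg) — missense.
Codon 7: CGC (Arg) → AGC (Ser) — missense.
Codon 8: GUA (Val) → GUG (Val) — synonymous.
Synonymous: 3 of 6.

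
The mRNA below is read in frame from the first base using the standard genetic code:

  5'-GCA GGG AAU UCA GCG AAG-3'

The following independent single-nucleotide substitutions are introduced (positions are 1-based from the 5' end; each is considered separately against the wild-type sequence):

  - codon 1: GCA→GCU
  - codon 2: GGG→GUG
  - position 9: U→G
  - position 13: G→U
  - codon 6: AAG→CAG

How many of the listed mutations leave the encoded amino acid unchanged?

Codon 1: GCA (Ala) → GCU (Ala) — synonymous.
Codon 2: GGG (Gly) → GUG (Val) — missense.
Codon 3: AAU (Asn) → AAG (Lys) — missense.
Codon 5: GCG (Ala) → UCG (Ser) — missense.
Codon 6: AAG (Lys) → CAG (Gln) — missense.
Synonymous: 1 of 5.

1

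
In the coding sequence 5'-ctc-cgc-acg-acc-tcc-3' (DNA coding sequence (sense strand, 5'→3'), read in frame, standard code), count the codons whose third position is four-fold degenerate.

Codon 1 CTC (Leu): third position 4-fold.
Codon 2 CGC (Arg): third position 4-fold.
Codon 3 ACG (Thr): third position 4-fold.
Codon 4 ACC (Thr): third position 4-fold.
Codon 5 TCC (Ser): third position 4-fold.
Four-fold degenerate third positions: 5.

5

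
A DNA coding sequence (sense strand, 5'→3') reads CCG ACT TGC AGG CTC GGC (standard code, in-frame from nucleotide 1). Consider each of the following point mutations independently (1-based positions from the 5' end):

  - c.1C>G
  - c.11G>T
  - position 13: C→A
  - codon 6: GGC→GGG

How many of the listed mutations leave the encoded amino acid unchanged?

Codon 1: CCG (Pro) → GCG (Ala) — missense.
Codon 4: AGG (Arg) → ATG (Met) — missense.
Codon 5: CTC (Leu) → ATC (Ile) — missense.
Codon 6: GGC (Gly) → GGG (Gly) — synonymous.
Synonymous: 1 of 4.

1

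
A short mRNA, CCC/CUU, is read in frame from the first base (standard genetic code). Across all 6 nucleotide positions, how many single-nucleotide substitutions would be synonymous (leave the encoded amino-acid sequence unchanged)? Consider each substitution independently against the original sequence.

6

Codon 1 (CCC, Pro): 3 synonymous substitutions.
Codon 2 (CUU, Leu): 3 synonymous substitutions.
Total: 3 + 3 = 6.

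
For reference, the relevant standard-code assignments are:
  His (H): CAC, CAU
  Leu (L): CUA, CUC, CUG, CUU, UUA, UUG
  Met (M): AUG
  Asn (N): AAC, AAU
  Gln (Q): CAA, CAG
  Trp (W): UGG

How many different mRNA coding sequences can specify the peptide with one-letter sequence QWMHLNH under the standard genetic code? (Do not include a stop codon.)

96

Gln: 2 codons.
Trp: 1 codon.
Met: 1 codon.
His: 2 codons.
Leu: 6 codons.
Asn: 2 codons.
His: 2 codons.
2 × 1 × 1 × 2 × 6 × 2 × 2 = 96.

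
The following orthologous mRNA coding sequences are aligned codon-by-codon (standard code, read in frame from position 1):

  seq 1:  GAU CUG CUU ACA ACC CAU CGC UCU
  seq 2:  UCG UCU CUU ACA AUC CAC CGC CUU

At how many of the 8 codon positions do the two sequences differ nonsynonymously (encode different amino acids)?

4

Codon 1: GAU Asp / UCG Ser — nonsynonymous.
Codon 2: CUG Leu / UCU Ser — nonsynonymous.
Codon 3: CUU Leu / CUU Leu — identical.
Codon 4: ACA Thr / ACA Thr — identical.
Codon 5: ACC Thr / AUC Ile — nonsynonymous.
Codon 6: CAU His / CAC His — synonymous.
Codon 7: CGC Arg / CGC Arg — identical.
Codon 8: UCU Ser / CUU Leu — nonsynonymous.
Nonsynonymous differences: 4.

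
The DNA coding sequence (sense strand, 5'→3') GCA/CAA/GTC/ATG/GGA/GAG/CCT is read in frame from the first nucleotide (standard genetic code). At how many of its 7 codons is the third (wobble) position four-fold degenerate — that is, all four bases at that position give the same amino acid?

4

Codon 1 GCA (Ala): third position 4-fold.
Codon 2 CAA (Gln): third position 2-fold.
Codon 3 GTC (Val): third position 4-fold.
Codon 4 ATG (Met): third position 1-fold.
Codon 5 GGA (Gly): third position 4-fold.
Codon 6 GAG (Glu): third position 2-fold.
Codon 7 CCT (Pro): third position 4-fold.
Four-fold degenerate third positions: 4.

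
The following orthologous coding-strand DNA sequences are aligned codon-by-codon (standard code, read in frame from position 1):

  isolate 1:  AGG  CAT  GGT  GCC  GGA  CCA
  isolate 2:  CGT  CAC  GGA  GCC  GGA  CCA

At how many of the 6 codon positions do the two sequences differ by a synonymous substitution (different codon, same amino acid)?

Codon 1: AGG Arg / CGT Arg — synonymous.
Codon 2: CAT His / CAC His — synonymous.
Codon 3: GGT Gly / GGA Gly — synonymous.
Codon 4: GCC Ala / GCC Ala — identical.
Codon 5: GGA Gly / GGA Gly — identical.
Codon 6: CCA Pro / CCA Pro — identical.
Synonymous differences: 3.

3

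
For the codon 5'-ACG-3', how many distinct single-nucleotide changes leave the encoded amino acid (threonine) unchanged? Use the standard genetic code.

Position 1: none → 0 synonymous.
Position 2: none → 0 synonymous.
Position 3: ACU, ACC, ACA → 3 synonymous.
Total: 0 + 0 + 3 = 3.

3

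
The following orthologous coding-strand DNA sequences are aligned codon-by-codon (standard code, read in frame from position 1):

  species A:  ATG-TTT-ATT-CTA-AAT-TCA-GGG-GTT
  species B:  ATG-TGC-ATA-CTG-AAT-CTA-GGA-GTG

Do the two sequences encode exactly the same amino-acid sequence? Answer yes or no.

no

Codon 1: ATG Met / ATG Met — identical.
Codon 2: TTT Phe / TGC Cys — nonsynonymous.
Codon 3: ATT Ile / ATA Ile — synonymous.
Codon 4: CTA Leu / CTG Leu — synonymous.
Codon 5: AAT Asn / AAT Asn — identical.
Codon 6: TCA Ser / CTA Leu — nonsynonymous.
Codon 7: GGG Gly / GGA Gly — synonymous.
Codon 8: GTT Val / GTG Val — synonymous.
Nonsynonymous differences: 2 → different protein.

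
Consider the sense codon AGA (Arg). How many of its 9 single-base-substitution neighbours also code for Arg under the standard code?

Position 1: CGA → 1 synonymous.
Position 2: none → 0 synonymous.
Position 3: AGG → 1 synonymous.
Total: 1 + 0 + 1 = 2.

2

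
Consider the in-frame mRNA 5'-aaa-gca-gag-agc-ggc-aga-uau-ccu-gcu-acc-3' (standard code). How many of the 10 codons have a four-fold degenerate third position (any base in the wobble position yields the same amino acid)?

5

Codon 1 AAA (Lys): third position 2-fold.
Codon 2 GCA (Ala): third position 4-fold.
Codon 3 GAG (Glu): third position 2-fold.
Codon 4 AGC (Ser): third position 2-fold.
Codon 5 GGC (Gly): third position 4-fold.
Codon 6 AGA (Arg): third position 2-fold.
Codon 7 UAU (Tyr): third position 2-fold.
Codon 8 CCU (Pro): third position 4-fold.
Codon 9 GCU (Ala): third position 4-fold.
Codon 10 ACC (Thr): third position 4-fold.
Four-fold degenerate third positions: 5.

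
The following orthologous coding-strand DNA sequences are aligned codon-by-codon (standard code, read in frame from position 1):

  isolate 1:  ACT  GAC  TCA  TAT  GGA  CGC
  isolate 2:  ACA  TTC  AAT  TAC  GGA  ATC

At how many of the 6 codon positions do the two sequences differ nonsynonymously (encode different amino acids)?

Codon 1: ACT Thr / ACA Thr — synonymous.
Codon 2: GAC Asp / TTC Phe — nonsynonymous.
Codon 3: TCA Ser / AAT Asn — nonsynonymous.
Codon 4: TAT Tyr / TAC Tyr — synonymous.
Codon 5: GGA Gly / GGA Gly — identical.
Codon 6: CGC Arg / ATC Ile — nonsynonymous.
Nonsynonymous differences: 3.

3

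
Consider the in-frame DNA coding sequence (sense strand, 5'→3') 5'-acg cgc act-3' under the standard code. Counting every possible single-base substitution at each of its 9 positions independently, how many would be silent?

9

Codon 1 (ACG, Thr): 3 synonymous substitutions.
Codon 2 (CGC, Arg): 3 synonymous substitutions.
Codon 3 (ACT, Thr): 3 synonymous substitutions.
Total: 3 + 3 + 3 = 9.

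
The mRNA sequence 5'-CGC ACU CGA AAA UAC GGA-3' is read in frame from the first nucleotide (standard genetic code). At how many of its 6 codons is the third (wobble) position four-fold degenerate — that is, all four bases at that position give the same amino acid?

4

Codon 1 CGC (Arg): third position 4-fold.
Codon 2 ACU (Thr): third position 4-fold.
Codon 3 CGA (Arg): third position 4-fold.
Codon 4 AAA (Lys): third position 2-fold.
Codon 5 UAC (Tyr): third position 2-fold.
Codon 6 GGA (Gly): third position 4-fold.
Four-fold degenerate third positions: 4.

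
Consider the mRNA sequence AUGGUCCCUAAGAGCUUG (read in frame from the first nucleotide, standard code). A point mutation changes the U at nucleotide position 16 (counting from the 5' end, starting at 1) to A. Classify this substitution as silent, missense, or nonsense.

missense

Position 16 falls in codon 6: UUG → Leu.
After the substitution the codon is AUG → Met.
Leu ≠ Met, so this is a missense mutation.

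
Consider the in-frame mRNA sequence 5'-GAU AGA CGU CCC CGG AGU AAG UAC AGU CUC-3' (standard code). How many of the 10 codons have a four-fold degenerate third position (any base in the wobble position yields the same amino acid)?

Codon 1 GAU (Asp): third position 2-fold.
Codon 2 AGA (Arg): third position 2-fold.
Codon 3 CGU (Arg): third position 4-fold.
Codon 4 CCC (Pro): third position 4-fold.
Codon 5 CGG (Arg): third position 4-fold.
Codon 6 AGU (Ser): third position 2-fold.
Codon 7 AAG (Lys): third position 2-fold.
Codon 8 UAC (Tyr): third position 2-fold.
Codon 9 AGU (Ser): third position 2-fold.
Codon 10 CUC (Leu): third position 4-fold.
Four-fold degenerate third positions: 4.

4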